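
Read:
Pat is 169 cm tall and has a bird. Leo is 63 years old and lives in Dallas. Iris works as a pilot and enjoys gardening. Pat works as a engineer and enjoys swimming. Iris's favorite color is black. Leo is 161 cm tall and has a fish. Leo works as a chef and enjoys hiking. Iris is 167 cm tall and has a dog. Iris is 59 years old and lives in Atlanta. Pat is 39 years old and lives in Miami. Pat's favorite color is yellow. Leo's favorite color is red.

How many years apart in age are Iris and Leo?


59 vs 63, diff = 4

4


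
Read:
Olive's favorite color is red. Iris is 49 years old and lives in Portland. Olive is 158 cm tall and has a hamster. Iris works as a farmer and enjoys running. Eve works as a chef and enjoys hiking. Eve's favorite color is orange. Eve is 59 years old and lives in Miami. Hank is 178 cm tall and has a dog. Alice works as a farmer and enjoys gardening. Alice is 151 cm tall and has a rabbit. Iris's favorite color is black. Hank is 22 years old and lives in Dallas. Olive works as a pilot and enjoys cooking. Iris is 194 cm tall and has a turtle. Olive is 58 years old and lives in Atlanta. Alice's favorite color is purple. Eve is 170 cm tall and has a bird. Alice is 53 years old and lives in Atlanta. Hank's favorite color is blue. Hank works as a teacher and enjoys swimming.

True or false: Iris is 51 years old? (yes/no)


Iris is actually 49. no

no


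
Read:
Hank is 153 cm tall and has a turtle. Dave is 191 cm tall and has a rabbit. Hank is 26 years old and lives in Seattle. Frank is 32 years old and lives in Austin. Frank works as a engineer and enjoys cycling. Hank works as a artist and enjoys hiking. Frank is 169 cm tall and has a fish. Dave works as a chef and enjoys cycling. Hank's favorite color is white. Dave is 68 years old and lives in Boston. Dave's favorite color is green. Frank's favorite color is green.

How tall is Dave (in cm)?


Dave is 191 cm tall

191


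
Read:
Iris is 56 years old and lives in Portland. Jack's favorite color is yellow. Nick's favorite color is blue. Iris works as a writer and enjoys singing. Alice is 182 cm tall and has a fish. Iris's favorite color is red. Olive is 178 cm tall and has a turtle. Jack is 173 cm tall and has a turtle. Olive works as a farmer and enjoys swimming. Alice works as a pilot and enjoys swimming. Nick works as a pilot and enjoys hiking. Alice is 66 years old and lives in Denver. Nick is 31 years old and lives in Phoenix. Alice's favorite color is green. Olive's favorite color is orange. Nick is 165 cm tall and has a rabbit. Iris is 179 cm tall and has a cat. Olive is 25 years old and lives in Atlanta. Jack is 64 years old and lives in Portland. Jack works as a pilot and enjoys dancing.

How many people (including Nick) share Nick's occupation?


Nick is a pilot. Count = 3

3


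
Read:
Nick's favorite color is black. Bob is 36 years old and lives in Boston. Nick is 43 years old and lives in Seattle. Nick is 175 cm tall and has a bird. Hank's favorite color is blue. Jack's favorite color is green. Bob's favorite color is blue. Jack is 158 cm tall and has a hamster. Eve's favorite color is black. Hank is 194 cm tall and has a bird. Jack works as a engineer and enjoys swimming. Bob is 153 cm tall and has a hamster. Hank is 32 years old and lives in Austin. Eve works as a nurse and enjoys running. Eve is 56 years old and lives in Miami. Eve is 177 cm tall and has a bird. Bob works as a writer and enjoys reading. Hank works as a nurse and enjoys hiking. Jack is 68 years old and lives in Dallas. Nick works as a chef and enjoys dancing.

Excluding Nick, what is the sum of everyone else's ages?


Sum (excluding Nick): 192

192


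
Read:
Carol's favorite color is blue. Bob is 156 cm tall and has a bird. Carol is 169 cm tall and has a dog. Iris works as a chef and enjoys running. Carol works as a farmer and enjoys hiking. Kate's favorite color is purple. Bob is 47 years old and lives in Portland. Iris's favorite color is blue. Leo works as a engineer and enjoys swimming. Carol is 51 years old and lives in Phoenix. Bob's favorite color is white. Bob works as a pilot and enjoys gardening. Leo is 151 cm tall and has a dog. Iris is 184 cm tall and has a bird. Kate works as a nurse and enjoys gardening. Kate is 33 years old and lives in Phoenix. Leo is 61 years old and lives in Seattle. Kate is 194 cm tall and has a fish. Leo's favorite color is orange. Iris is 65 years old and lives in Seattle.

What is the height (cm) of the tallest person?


Tallest: Kate at 194 cm

194


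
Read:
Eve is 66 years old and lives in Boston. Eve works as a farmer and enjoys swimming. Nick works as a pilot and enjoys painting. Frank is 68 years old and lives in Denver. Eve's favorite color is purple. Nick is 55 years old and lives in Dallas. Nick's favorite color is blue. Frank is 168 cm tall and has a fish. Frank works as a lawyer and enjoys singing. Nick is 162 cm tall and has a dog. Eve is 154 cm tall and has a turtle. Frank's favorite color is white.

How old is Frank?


Frank is 68 years old

68


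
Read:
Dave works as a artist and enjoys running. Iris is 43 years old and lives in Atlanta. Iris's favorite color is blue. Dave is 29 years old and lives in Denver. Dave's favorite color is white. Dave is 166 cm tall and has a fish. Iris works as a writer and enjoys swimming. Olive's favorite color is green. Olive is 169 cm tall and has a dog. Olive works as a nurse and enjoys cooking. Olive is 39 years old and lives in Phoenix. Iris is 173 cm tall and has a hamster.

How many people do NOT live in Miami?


Not in Miami: 3

3


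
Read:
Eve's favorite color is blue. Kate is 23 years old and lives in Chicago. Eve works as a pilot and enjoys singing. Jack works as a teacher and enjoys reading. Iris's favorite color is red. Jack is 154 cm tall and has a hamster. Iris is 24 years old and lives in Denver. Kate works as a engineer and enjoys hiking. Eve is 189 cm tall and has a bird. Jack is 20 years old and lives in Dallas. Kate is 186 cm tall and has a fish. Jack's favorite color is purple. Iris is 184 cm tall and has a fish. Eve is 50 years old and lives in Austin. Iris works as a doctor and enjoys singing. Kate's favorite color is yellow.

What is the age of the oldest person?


Oldest: Eve at 50

50


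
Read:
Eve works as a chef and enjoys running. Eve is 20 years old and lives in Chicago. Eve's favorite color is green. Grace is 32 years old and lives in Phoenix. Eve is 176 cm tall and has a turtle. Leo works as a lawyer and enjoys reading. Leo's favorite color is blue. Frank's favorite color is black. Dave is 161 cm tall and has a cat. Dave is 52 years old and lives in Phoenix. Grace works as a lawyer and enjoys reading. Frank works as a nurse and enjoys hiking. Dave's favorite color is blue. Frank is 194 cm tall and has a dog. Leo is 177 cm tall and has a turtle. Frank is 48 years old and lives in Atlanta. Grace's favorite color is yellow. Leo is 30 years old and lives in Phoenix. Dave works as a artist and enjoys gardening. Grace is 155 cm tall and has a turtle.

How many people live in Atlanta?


Count in Atlanta: 1

1


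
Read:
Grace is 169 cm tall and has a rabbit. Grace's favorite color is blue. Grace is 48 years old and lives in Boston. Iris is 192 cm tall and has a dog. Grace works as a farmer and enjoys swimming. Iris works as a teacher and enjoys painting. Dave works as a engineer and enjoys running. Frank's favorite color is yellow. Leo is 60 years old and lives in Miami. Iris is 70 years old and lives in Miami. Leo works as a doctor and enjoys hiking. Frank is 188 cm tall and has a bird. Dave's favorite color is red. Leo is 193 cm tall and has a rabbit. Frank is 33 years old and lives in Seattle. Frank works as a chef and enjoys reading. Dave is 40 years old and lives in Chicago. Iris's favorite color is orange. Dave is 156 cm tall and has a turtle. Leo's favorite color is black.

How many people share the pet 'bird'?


Count: 1

1


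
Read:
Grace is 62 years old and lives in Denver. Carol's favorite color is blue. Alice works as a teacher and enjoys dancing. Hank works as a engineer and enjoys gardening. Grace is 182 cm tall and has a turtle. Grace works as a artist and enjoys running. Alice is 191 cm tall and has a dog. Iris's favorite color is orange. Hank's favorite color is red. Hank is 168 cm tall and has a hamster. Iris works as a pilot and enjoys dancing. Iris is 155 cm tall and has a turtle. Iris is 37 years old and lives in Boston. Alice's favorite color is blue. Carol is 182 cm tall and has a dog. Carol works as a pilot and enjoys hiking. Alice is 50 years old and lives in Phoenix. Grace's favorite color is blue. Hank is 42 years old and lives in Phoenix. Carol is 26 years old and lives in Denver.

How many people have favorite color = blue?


Count: 3

3


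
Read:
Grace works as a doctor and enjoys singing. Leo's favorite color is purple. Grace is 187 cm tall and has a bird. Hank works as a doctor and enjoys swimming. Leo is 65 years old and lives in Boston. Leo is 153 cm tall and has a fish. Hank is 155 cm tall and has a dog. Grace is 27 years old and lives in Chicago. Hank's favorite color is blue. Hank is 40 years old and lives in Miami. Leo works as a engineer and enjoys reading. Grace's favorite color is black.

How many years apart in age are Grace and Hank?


27 vs 40, diff = 13

13


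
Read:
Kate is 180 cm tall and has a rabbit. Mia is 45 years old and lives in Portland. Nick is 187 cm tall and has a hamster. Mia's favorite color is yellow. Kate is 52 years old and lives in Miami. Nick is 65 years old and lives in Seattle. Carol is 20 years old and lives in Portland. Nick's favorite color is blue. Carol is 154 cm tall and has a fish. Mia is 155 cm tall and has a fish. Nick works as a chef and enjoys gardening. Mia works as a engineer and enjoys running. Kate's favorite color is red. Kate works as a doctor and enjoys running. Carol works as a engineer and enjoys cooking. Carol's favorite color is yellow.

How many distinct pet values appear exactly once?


Unique pet values: 2

2


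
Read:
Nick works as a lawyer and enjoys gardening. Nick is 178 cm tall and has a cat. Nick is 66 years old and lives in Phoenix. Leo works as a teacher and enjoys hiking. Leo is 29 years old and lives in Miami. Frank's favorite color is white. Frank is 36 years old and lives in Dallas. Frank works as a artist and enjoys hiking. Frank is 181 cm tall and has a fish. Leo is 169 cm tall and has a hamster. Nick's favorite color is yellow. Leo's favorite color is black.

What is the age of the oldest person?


Oldest: Nick at 66

66


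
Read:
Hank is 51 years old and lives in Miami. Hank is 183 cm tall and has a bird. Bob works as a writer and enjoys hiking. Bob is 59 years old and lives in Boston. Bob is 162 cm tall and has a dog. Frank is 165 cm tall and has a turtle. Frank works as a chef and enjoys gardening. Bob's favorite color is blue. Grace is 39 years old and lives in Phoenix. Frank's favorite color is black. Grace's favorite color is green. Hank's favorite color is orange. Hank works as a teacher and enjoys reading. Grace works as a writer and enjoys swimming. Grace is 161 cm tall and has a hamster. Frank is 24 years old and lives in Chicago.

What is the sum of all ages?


59+39+24+51 = 173

173


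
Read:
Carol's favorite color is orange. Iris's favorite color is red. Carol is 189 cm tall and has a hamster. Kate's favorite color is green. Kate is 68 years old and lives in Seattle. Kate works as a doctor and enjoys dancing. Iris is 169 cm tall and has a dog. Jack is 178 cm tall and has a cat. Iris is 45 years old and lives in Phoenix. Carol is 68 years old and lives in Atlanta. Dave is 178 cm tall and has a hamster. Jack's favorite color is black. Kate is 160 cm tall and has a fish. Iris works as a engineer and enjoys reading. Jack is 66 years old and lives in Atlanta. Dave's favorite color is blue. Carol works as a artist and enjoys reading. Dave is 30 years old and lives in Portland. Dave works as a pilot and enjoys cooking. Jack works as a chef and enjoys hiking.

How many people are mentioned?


People: Carol, Kate, Jack, Iris, Dave. Count = 5

5


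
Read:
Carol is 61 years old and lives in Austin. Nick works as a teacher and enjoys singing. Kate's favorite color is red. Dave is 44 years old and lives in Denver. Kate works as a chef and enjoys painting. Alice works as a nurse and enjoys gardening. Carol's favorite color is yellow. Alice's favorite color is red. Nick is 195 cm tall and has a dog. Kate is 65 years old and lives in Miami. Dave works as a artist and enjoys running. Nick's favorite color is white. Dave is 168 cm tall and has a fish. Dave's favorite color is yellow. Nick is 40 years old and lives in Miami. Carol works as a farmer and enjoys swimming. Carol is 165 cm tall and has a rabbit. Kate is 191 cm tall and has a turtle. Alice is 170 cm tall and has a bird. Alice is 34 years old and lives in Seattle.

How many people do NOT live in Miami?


Not in Miami: 3

3


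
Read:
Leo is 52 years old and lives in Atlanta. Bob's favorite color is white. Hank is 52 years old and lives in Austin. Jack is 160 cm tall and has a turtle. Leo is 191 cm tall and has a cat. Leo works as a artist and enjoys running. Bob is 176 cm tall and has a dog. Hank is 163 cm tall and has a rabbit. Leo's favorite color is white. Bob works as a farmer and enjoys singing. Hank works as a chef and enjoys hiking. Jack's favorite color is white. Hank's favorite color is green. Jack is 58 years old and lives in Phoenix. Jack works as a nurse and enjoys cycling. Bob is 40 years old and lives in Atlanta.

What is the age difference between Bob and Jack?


|40 - 58| = 18

18


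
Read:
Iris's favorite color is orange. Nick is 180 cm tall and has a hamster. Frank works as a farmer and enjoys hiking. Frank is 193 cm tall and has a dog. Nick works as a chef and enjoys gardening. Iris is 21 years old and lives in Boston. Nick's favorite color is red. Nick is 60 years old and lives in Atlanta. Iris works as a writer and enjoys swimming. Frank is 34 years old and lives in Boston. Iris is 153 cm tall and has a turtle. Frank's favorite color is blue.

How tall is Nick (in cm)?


Nick is 180 cm tall

180


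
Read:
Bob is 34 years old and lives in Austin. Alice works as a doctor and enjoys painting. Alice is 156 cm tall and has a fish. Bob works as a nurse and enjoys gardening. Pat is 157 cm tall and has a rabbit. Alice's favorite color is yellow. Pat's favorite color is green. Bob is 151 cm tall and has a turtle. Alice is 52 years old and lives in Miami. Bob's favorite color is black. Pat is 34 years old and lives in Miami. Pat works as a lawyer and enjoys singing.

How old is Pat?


Pat is 34 years old

34


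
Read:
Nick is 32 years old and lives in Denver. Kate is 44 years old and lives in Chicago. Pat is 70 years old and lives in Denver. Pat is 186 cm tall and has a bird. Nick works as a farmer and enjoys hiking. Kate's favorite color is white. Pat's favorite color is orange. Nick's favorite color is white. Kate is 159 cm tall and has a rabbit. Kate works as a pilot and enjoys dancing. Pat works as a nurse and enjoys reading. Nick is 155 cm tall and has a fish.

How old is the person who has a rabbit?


Person with rabbit is Kate, age 44

44


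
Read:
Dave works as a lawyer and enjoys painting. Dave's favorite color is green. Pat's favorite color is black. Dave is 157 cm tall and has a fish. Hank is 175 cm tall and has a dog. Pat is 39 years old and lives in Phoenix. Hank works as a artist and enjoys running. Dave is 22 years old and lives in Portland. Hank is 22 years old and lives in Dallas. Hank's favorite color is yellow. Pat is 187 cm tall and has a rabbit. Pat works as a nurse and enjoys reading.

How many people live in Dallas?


Count in Dallas: 1

1


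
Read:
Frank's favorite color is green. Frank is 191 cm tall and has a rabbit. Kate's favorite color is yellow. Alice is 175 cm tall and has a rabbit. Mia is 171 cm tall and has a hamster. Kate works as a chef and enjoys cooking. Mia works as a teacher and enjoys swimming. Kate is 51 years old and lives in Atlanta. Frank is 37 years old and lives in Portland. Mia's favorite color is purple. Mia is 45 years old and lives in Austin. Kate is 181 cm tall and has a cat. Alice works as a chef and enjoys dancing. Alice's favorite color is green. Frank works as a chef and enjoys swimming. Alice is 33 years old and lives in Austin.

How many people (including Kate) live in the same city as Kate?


Kate lives in Atlanta. Count = 1

1


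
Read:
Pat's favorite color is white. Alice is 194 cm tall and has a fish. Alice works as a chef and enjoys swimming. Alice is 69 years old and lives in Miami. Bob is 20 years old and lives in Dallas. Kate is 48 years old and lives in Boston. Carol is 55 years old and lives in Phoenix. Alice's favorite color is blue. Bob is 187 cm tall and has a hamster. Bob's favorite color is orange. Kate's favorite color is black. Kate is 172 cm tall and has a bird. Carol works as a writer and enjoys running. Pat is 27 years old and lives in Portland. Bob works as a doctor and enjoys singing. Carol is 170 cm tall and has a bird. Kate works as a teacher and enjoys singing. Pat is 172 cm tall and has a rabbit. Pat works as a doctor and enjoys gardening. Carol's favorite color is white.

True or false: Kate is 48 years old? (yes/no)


Kate is actually 48. yes

yes


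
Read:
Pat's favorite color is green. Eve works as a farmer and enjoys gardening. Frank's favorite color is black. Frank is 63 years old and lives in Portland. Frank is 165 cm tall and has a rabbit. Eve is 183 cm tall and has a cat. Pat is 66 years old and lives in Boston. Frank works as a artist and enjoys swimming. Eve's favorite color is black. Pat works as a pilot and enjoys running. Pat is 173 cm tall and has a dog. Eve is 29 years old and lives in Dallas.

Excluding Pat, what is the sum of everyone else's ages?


Sum (excluding Pat): 92

92


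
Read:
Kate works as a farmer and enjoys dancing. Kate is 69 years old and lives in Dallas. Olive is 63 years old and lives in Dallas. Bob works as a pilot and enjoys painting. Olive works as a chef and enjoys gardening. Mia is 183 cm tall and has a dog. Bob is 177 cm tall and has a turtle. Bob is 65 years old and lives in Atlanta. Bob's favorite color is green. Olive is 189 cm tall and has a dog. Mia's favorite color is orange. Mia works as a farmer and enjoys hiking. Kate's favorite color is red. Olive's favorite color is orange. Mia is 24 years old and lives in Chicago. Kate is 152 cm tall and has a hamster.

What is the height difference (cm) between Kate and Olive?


|152 - 189| = 37

37


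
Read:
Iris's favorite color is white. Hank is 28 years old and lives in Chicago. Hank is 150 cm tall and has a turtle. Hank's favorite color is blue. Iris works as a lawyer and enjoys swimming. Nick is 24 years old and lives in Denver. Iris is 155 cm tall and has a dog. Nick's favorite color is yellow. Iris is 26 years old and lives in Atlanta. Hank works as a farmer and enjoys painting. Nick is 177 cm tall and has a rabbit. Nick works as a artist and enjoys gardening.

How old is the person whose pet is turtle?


Person with pet=turtle is Hank, age 28

28


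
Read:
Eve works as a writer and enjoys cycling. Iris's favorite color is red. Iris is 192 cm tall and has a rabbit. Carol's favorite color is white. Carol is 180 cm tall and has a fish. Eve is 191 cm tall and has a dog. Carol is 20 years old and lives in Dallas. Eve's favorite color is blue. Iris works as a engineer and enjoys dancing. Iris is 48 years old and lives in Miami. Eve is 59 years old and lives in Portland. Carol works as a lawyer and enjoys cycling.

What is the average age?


Sum=127, n=3, avg=42.33

42.33


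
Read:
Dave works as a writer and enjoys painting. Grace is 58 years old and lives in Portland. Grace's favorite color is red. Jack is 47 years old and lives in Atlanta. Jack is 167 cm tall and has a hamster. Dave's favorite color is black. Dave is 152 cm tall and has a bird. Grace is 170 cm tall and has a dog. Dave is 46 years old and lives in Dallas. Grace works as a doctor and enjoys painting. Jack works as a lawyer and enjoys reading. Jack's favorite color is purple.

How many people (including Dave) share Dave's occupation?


Dave is a writer. Count = 1

1


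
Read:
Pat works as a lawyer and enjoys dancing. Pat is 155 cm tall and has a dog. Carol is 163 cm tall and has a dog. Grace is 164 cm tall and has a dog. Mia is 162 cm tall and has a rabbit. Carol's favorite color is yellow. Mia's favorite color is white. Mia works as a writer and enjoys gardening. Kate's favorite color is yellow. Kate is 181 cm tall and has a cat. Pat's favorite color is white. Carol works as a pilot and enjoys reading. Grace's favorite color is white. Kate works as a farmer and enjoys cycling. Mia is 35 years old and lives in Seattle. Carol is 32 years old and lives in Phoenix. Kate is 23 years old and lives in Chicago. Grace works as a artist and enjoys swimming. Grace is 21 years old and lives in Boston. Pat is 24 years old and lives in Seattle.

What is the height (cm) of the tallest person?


Tallest: Kate at 181 cm

181


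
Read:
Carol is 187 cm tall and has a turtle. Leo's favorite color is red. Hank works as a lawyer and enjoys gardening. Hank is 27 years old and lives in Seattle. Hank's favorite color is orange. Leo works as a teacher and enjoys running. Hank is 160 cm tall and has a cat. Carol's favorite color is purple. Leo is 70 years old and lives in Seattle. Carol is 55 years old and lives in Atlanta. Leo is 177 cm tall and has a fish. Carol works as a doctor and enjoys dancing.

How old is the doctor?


The doctor is Carol, age 55

55


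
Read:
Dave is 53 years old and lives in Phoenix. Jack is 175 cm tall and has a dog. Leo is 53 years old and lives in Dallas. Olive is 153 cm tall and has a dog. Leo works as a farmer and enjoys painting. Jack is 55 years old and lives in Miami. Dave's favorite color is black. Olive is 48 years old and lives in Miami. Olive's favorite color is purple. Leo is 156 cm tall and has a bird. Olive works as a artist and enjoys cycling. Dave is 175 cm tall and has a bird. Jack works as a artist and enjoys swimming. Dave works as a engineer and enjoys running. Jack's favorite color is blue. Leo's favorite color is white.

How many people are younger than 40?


Filter: 0

0


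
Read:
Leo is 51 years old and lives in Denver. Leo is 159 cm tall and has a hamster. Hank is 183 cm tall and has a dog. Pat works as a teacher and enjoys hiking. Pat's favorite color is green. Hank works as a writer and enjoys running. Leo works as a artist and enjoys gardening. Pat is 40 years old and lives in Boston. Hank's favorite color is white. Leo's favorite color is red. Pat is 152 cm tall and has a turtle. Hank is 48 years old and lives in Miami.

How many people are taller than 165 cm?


Taller than 165: 1

1


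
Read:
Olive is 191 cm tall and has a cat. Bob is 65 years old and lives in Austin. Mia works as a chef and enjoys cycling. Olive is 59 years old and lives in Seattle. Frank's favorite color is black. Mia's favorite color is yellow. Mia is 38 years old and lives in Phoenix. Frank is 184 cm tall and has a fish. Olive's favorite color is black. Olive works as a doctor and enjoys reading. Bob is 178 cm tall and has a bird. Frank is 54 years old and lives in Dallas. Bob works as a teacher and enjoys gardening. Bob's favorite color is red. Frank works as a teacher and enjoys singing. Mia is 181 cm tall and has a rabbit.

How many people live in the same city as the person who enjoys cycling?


Person with hobby cycling is Mia, city Phoenix. Count = 1

1


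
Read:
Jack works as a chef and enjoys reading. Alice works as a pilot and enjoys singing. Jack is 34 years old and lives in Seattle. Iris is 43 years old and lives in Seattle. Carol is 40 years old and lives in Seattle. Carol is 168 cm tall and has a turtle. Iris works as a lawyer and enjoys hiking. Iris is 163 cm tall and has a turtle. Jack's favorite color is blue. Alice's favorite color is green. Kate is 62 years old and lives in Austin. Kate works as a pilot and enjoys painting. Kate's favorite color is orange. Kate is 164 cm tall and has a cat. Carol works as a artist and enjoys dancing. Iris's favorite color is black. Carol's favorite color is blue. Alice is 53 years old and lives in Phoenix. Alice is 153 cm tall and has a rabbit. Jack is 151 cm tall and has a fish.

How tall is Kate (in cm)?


Kate is 164 cm tall

164


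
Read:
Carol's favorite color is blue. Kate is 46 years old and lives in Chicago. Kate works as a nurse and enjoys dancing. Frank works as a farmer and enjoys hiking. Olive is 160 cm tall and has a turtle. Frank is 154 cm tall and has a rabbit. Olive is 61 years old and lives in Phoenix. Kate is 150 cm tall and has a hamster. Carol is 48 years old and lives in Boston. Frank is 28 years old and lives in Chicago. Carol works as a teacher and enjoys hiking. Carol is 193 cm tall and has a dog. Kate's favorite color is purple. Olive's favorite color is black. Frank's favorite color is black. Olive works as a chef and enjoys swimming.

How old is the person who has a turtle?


Person with turtle is Olive, age 61

61


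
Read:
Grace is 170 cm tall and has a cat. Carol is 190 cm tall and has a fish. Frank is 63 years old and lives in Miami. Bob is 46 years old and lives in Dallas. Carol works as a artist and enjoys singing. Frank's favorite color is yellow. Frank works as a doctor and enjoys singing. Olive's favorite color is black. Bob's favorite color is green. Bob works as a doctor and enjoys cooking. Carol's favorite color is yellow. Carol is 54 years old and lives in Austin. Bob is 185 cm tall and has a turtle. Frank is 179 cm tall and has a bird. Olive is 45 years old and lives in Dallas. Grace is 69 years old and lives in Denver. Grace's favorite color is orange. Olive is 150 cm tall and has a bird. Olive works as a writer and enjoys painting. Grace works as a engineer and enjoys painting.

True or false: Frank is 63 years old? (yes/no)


Frank is actually 63. yes

yes


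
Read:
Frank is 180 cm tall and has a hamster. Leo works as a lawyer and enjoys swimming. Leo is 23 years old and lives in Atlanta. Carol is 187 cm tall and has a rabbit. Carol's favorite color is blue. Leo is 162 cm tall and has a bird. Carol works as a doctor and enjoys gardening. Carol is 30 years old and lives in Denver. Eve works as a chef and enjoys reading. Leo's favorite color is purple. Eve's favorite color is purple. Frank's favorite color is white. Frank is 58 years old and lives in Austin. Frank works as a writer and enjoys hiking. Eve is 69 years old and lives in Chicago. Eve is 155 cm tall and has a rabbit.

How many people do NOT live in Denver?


Not in Denver: 3

3


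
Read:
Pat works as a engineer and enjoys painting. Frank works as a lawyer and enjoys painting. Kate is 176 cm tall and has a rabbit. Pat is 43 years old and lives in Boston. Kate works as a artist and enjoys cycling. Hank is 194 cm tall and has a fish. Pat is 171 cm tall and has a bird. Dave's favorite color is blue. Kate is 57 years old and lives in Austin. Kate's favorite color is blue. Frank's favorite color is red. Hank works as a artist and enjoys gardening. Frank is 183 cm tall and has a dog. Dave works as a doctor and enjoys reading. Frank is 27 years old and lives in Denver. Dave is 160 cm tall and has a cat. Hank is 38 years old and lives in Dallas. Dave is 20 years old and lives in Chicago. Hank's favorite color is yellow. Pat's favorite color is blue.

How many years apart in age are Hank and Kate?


38 vs 57, diff = 19

19


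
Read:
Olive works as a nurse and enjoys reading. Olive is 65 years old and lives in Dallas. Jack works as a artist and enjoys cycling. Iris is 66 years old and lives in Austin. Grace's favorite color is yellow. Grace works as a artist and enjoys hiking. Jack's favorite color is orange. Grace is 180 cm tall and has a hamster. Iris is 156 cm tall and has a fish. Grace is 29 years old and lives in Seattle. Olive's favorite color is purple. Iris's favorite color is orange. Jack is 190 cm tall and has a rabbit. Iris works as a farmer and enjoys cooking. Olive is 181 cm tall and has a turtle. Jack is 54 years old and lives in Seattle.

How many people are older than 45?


Filter: 3

3


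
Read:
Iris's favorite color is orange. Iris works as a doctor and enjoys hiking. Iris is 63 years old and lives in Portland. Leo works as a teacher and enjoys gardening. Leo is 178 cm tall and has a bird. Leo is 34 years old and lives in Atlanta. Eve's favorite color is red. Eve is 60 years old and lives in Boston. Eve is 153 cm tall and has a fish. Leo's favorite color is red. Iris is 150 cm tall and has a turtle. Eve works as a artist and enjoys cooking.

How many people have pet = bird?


Count: 1

1


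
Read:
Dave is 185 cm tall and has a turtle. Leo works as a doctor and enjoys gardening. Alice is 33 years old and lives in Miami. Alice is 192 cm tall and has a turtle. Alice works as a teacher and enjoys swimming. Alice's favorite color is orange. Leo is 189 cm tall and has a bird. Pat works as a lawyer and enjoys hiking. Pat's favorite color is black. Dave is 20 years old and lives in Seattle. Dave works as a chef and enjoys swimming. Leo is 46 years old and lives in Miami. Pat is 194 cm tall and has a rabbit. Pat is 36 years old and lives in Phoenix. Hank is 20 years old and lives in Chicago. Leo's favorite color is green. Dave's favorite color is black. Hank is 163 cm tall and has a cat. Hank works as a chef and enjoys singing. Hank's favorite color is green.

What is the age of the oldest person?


Oldest: Leo at 46

46


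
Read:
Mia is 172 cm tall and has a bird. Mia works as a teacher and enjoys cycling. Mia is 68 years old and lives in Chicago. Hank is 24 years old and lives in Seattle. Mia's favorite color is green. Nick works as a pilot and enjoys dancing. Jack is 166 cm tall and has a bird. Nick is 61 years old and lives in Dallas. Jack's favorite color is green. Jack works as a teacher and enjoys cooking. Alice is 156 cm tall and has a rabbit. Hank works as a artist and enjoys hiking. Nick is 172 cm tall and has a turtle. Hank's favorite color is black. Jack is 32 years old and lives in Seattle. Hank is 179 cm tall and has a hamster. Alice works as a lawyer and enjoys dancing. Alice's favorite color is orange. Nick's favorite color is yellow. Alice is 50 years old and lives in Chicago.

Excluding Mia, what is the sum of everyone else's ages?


Sum (excluding Mia): 167

167


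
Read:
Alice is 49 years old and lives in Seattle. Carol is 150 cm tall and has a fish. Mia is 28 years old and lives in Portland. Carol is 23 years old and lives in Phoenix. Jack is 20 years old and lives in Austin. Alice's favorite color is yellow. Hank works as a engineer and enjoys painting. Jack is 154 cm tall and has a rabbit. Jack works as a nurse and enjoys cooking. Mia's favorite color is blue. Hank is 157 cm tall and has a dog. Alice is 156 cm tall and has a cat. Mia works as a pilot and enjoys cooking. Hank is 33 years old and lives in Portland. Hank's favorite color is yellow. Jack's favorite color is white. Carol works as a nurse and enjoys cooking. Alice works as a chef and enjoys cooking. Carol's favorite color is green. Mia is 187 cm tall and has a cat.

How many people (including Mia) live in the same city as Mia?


Mia lives in Portland. Count = 2

2


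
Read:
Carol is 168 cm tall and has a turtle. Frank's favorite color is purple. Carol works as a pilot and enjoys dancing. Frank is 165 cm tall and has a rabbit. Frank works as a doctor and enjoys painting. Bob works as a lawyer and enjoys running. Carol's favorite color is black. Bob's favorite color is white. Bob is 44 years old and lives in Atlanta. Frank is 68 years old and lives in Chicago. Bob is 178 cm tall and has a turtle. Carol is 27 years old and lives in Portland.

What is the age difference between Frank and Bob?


|68 - 44| = 24

24


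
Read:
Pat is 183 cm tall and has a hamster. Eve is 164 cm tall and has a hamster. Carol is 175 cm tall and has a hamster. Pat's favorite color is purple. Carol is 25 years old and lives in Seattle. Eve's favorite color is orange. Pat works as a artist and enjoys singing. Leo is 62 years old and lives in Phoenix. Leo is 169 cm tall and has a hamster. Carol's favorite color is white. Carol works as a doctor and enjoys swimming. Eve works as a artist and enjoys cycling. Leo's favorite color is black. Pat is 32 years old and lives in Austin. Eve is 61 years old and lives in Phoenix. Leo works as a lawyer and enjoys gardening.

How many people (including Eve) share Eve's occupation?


Eve is a artist. Count = 2

2


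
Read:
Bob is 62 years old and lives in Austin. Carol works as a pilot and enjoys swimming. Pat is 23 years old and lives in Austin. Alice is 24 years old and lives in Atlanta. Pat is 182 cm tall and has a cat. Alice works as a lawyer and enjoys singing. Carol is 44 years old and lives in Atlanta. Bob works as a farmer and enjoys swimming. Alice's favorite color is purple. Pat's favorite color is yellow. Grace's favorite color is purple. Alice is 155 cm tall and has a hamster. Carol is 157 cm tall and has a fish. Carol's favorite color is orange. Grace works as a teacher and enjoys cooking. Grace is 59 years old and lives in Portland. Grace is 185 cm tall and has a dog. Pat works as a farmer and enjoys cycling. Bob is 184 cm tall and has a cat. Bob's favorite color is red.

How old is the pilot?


The pilot is Carol, age 44

44


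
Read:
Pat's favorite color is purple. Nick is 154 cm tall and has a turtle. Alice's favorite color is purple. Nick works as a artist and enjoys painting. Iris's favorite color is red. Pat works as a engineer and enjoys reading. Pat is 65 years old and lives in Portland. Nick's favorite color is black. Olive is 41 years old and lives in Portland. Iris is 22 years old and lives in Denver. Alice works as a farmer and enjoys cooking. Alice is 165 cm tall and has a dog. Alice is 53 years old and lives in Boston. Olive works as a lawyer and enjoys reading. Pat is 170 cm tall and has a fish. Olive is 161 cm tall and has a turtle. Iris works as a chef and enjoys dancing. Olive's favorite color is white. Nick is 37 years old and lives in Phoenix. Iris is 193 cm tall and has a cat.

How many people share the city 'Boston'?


Count: 1

1


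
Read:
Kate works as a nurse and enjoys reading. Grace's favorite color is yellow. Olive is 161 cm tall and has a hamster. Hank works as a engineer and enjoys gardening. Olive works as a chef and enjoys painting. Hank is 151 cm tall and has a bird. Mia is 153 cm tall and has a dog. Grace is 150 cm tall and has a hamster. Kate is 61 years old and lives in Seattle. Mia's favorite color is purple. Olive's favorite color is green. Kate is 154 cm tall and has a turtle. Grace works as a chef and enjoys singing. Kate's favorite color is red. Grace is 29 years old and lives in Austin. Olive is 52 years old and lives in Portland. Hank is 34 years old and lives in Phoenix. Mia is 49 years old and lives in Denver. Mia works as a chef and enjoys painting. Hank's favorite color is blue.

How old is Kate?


Kate is 61 years old

61


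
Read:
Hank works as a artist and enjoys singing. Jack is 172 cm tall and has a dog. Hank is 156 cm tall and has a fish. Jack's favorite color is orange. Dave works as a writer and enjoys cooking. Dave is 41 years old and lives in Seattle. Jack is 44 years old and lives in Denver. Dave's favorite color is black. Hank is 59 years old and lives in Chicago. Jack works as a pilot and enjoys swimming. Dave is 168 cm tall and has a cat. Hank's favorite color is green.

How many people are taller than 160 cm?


Taller than 160: 2

2


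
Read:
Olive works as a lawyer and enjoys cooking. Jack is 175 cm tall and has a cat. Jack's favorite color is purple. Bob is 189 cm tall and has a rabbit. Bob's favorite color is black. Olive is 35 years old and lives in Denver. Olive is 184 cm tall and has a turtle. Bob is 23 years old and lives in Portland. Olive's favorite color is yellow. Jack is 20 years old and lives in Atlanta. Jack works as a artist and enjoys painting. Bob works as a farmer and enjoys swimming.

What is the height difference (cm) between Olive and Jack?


|184 - 175| = 9

9


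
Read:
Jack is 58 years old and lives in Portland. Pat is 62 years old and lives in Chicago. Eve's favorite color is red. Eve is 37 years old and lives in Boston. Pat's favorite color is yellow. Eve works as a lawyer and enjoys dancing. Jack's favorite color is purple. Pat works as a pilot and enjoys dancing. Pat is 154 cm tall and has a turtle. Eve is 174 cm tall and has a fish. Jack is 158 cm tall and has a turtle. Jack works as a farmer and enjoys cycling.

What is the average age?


Sum=157, n=3, avg=52.33

52.33


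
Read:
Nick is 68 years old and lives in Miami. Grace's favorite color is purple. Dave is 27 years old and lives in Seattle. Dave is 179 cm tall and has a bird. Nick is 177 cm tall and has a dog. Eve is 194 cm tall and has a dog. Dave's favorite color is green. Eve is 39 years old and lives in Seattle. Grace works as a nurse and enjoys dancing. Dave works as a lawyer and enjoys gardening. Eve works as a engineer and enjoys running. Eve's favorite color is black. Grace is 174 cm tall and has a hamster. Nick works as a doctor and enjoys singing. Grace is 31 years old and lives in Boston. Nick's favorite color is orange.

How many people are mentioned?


People: Eve, Nick, Grace, Dave. Count = 4

4


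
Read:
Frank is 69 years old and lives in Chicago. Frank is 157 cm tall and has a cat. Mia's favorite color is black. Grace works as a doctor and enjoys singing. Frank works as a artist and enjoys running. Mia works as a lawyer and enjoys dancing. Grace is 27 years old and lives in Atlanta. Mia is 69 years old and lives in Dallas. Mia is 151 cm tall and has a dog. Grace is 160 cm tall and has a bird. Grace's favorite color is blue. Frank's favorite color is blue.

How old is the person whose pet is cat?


Person with pet=cat is Frank, age 69

69


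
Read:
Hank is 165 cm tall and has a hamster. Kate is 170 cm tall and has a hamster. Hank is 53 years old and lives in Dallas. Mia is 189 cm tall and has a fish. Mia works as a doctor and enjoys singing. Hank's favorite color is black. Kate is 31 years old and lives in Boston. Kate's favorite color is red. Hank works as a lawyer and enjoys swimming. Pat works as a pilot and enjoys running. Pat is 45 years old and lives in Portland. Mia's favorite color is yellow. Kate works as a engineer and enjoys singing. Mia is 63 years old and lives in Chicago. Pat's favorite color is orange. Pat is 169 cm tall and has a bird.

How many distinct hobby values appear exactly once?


Unique hobby values: 2

2


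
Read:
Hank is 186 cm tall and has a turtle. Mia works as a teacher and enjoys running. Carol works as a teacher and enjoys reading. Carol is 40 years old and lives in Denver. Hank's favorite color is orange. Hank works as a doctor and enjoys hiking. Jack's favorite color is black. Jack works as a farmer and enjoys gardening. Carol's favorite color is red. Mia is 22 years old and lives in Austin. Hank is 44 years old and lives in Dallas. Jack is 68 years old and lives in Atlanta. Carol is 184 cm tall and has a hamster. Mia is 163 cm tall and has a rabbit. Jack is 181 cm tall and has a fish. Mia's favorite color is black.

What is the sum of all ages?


68+22+44+40 = 174

174


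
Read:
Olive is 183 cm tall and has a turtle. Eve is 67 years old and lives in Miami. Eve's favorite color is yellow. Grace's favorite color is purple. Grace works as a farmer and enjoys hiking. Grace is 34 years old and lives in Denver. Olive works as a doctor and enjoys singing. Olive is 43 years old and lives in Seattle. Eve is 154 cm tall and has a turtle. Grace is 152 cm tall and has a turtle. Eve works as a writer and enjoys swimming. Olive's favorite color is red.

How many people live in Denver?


Count in Denver: 1

1


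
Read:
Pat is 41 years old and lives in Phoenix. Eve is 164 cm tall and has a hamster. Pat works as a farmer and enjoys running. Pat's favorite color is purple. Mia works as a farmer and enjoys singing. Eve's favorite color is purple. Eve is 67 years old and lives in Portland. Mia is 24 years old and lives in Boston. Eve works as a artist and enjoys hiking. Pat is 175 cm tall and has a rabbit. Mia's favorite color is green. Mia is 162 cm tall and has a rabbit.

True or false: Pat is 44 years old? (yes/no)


Pat is actually 41. no

no
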